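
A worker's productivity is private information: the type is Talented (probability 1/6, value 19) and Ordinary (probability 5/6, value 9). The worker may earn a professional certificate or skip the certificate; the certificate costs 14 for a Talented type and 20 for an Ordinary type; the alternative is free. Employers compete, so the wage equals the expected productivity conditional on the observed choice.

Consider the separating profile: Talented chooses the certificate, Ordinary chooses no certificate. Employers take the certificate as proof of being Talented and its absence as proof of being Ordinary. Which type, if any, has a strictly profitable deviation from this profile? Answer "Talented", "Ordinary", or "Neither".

Talented

The certificate pays 19; no certificate pays 9.
Talented: assigned the certificate, nets 19 − 14 = 5; deviating to no certificate nets 9.
Ordinary: assigned no certificate, nets 9; deviating to the certificate nets 19 − 20 = -1.
The Talented type gains 4 by deviating.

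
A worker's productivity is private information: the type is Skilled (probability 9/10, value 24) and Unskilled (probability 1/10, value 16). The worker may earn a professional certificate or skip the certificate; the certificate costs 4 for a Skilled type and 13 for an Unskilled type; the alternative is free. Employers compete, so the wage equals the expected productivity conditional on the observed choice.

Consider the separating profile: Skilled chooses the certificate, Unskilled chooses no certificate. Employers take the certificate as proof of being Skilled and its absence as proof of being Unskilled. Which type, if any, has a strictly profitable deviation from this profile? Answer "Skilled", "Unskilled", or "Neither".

Neither

The certificate pays 24; no certificate pays 16.
Skilled: assigned the certificate, nets 24 − 4 = 20; deviating to no certificate nets 16.
Unskilled: assigned no certificate, nets 16; deviating to the certificate nets 24 − 13 = 11.
Both types strictly prefer their assigned action; no profitable deviation.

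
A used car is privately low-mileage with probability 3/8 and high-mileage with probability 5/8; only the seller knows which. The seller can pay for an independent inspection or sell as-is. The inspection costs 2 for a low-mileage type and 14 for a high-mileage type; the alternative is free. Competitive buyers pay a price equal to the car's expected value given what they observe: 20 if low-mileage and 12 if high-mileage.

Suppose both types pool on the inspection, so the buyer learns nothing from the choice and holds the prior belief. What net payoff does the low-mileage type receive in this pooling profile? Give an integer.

13

Pooled price = 3/8·20 + 5/8·12 = 15.
low-mileage pays cost 2 for the inspection, so net payoff = 15 − 2 = 13.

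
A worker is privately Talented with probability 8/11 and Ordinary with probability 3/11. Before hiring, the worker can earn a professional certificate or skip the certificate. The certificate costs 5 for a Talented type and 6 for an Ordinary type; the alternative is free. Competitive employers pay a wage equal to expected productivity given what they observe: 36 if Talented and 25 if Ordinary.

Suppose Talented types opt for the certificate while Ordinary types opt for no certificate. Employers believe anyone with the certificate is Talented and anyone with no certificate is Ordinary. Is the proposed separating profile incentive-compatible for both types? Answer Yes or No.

Under these beliefs, the certificate earns wage 36 and no certificate earns wage 25.
Talented: the certificate nets 36 − 5 = 31; no certificate nets 25. Talented prefers the certificate.
Ordinary: the certificate nets 36 − 6 = 30; no certificate nets 25. Ordinary would deviate to the certificate.
Ordinary has a profitable deviation, so the profile is not an equilibrium.

No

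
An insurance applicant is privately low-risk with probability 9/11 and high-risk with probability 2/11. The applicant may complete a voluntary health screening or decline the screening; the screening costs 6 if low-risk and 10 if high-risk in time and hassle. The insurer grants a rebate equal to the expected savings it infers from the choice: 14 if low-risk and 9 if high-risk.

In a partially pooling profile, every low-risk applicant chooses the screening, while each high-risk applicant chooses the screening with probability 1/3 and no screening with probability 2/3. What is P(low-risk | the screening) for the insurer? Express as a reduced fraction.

P(the screening) = (9/11)·1 + (2/11)·(1/3) = 29/33.
By Bayes' rule, P(low-risk | the screening) = (9/11) / (29/33) = 27/29.

27/29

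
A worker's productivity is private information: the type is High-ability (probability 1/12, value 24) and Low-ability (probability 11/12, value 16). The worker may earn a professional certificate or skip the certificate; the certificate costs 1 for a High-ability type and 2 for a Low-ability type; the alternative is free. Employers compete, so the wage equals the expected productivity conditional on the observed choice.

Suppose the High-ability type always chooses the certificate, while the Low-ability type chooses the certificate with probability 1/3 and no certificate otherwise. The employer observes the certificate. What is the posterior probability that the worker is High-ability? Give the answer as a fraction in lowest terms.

3/14

P(the certificate) = (1/12)·1 + (11/12)·(1/3) = 7/18.
By Bayes' rule, P(High-ability | the certificate) = (1/12) / (7/18) = 3/14.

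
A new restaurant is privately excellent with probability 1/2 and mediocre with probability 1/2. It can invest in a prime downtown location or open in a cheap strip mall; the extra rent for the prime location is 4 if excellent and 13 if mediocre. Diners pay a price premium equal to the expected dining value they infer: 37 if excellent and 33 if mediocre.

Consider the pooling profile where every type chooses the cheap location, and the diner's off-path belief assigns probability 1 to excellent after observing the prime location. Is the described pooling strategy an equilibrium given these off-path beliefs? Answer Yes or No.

On path, the diner holds the prior and pays 1/2·37 + 1/2·33 = 35. Off path (the prime location), believing excellent, it pays 37.
excellent: the cheap location nets 35; the prime location nets 37 − 4 = 33. excellent stays.
mediocre: the cheap location nets 35; the prime location nets 37 − 13 = 24. mediocre stays.
No type deviates, so pooling is sustained.

Yes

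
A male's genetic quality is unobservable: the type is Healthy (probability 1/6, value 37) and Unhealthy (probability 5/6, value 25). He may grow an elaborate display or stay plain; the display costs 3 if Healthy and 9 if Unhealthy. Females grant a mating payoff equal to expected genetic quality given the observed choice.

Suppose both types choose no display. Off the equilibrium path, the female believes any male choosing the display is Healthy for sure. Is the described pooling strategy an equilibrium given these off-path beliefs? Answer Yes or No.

No

On path, the female holds the prior and pays 1/6·37 + 5/6·25 = 27. Off path (the display), believing Healthy, it pays 37.
Healthy: no display nets 27; the display nets 37 − 3 = 34. Healthy would deviate.
Unhealthy: no display nets 27; the display nets 37 − 9 = 28. Unhealthy would deviate.
A type deviates, so pooling fails.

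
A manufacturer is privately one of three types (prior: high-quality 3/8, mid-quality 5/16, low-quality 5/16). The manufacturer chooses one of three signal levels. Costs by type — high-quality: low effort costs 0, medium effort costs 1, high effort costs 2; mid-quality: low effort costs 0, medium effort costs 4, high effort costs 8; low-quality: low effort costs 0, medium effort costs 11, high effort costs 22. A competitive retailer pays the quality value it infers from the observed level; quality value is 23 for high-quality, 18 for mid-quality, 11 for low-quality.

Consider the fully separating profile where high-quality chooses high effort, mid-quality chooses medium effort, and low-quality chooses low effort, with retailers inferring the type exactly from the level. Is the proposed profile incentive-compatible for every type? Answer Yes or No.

Separating prices: high effort → 23, medium effort → 18, low effort → 11.
high-quality (assigned high effort): low effort: 11 − 0 = 11; medium effort: 18 − 1 = 17; high effort: 23 − 2 = 21. high-quality stays.
mid-quality (assigned medium effort): low effort: 11 − 0 = 11; medium effort: 18 − 4 = 14; high effort: 23 − 8 = 15. mid-quality prefers high effort.
low-quality (assigned low effort): low effort: 11 − 0 = 11; medium effort: 18 − 11 = 7; high effort: 23 − 22 = 1. low-quality stays.
At least one type deviates; the separating profile fails.

No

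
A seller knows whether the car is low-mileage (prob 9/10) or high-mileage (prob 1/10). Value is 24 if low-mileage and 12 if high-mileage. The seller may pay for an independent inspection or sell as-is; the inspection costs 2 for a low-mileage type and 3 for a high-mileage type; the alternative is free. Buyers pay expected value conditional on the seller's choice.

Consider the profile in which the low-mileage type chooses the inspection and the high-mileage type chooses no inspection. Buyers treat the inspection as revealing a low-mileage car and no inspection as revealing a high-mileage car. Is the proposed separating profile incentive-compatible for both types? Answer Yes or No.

No

Under these beliefs, the inspection earns price 24 and no inspection earns price 12.
low-mileage: the inspection nets 24 − 2 = 22; no inspection nets 12. low-mileage prefers the inspection.
high-mileage: the inspection nets 24 − 3 = 21; no inspection nets 12. high-mileage would deviate to the inspection.
high-mileage has a profitable deviation, so the profile is not an equilibrium.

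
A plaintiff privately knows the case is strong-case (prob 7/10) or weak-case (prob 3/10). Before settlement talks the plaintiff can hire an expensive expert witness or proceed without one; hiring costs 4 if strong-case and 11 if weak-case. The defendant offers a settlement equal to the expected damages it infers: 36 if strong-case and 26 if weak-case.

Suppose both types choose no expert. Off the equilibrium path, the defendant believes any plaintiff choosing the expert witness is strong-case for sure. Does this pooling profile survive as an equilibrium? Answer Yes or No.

Yes

On path, the defendant holds the prior and pays 7/10·36 + 3/10·26 = 33. Off path (the expert witness), believing strong-case, it pays 36.
strong-case: no expert nets 33; the expert witness nets 36 − 4 = 32. strong-case stays.
weak-case: no expert nets 33; the expert witness nets 36 − 11 = 25. weak-case stays.
No type deviates, so pooling is sustained.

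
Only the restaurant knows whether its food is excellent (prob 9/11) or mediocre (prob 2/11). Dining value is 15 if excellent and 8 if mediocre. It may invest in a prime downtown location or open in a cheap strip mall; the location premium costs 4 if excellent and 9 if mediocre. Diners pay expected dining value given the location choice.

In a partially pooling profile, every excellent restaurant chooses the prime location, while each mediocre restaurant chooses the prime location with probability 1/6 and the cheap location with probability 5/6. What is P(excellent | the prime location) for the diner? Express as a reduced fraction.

27/28

P(the prime location) = (9/11)·1 + (2/11)·(1/6) = 28/33.
By Bayes' rule, P(excellent | the prime location) = (9/11) / (28/33) = 27/28.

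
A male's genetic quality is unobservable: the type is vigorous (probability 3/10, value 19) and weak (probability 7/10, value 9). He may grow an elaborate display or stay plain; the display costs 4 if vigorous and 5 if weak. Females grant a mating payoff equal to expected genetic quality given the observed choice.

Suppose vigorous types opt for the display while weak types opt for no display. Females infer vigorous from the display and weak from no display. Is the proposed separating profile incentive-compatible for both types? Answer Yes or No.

No

Under these beliefs, the display earns mating payoff 19 and no display earns mating payoff 9.
vigorous: the display nets 19 − 4 = 15; no display nets 9. vigorous prefers the display.
weak: the display nets 19 − 5 = 14; no display nets 9. weak would deviate to the display.
weak has a profitable deviation, so the profile is not an equilibrium.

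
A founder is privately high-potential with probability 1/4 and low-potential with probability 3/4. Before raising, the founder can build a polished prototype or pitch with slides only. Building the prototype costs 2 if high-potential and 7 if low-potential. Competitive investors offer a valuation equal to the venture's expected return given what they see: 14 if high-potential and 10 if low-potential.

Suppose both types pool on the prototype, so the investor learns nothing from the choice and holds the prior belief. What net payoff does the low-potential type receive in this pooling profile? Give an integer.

4

Pooled valuation = 1/4·14 + 3/4·10 = 11.
low-potential pays cost 7 for the prototype, so net payoff = 11 − 7 = 4.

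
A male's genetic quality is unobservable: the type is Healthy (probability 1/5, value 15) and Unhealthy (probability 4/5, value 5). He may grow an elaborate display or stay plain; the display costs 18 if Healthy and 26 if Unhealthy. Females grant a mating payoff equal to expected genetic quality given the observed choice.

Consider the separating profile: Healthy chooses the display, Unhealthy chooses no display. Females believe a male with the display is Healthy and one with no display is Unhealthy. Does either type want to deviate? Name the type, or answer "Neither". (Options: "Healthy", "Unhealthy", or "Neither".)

Healthy

The display pays 15; no display pays 5.
Healthy: assigned the display, nets 15 − 18 = -3; deviating to no display nets 5.
Unhealthy: assigned no display, nets 5; deviating to the display nets 15 − 26 = -11.
The Healthy type gains 8 by deviating.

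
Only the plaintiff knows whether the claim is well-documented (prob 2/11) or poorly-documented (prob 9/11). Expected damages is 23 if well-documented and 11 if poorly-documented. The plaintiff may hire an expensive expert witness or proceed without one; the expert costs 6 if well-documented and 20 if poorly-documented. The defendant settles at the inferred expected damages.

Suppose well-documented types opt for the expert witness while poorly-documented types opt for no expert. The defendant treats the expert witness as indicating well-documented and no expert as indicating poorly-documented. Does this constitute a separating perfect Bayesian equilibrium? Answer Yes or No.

Yes

Under these beliefs, the expert witness earns settlement 23 and no expert earns settlement 11.
well-documented: the expert witness nets 23 − 6 = 17; no expert nets 11. well-documented prefers the expert witness.
poorly-documented: the expert witness nets 23 − 20 = 3; no expert nets 11. poorly-documented prefers no expert.
Neither type deviates, so the separating profile is an equilibrium.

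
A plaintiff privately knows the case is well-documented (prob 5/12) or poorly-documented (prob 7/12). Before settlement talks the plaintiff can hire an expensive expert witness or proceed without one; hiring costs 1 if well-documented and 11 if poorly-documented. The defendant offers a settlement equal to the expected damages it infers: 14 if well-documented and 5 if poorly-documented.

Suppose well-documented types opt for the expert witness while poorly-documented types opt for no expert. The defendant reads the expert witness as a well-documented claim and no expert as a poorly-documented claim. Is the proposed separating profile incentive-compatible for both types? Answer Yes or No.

Under these beliefs, the expert witness earns settlement 14 and no expert earns settlement 5.
well-documented: the expert witness nets 14 − 1 = 13; no expert nets 5. well-documented prefers the expert witness.
poorly-documented: the expert witness nets 14 − 11 = 3; no expert nets 5. poorly-documented prefers no expert.
Neither type deviates, so the separating profile is an equilibrium.

Yes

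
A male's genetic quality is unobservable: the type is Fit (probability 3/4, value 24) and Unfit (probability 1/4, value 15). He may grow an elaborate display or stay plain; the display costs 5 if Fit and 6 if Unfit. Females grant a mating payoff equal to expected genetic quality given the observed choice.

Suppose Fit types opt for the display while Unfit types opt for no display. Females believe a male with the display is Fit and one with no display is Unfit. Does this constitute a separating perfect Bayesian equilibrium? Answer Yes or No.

No

Under these beliefs, the display earns mating payoff 24 and no display earns mating payoff 15.
Fit: the display nets 24 − 5 = 19; no display nets 15. Fit prefers the display.
Unfit: the display nets 24 − 6 = 18; no display nets 15. Unfit would deviate to the display.
Unfit has a profitable deviation, so the profile is not an equilibrium.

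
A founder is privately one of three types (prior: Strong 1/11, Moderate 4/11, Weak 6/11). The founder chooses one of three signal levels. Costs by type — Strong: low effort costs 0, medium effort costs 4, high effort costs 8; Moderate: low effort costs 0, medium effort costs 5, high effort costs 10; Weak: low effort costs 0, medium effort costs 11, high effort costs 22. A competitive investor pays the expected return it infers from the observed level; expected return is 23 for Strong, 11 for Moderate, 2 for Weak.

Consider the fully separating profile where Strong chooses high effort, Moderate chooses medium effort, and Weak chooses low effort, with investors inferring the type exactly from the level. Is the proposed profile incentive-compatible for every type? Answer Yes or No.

Separating valuations: high effort → 23, medium effort → 11, low effort → 2.
Strong (assigned high effort): low effort: 2 − 0 = 2; medium effort: 11 − 4 = 7; high effort: 23 − 8 = 15. Strong stays.
Moderate (assigned medium effort): low effort: 2 − 0 = 2; medium effort: 11 − 5 = 6; high effort: 23 − 10 = 13. Moderate prefers high effort.
Weak (assigned low effort): low effort: 2 − 0 = 2; medium effort: 11 − 11 = 0; high effort: 23 − 22 = 1. Weak stays.
At least one type deviates; the separating profile fails.

No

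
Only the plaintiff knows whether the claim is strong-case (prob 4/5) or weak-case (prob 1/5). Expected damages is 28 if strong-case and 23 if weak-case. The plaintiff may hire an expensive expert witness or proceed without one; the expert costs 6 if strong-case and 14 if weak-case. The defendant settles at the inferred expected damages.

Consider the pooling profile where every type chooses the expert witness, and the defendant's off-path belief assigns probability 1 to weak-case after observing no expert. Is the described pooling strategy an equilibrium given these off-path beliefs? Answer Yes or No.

On path, the defendant holds the prior and pays 4/5·28 + 1/5·23 = 27. Off path (no expert), believing weak-case, it pays 23.
strong-case: the expert witness nets 27 − 6 = 21; no expert nets 23. strong-case would deviate.
weak-case: the expert witness nets 27 − 14 = 13; no expert nets 23. weak-case would deviate.
A type deviates, so pooling fails.

No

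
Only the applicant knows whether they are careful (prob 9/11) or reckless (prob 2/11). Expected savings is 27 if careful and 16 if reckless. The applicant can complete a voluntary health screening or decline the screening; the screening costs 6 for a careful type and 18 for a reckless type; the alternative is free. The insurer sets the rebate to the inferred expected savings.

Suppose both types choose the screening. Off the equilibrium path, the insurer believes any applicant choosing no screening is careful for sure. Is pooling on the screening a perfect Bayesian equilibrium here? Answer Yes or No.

On path, the insurer holds the prior and pays 9/11·27 + 2/11·16 = 25. Off path (no screening), believing careful, it pays 27.
careful: the screening nets 25 − 6 = 19; no screening nets 27. careful would deviate.
reckless: the screening nets 25 − 18 = 7; no screening nets 27. reckless would deviate.
A type deviates, so pooling fails.

No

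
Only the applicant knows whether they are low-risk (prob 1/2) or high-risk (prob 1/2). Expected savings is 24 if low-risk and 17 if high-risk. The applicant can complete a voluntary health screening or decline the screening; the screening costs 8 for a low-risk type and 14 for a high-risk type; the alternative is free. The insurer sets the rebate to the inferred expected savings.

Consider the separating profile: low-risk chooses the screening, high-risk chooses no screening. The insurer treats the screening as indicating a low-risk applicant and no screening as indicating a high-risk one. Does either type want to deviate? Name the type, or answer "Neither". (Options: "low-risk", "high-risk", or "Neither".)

low-risk

The screening pays 24; no screening pays 17.
low-risk: assigned the screening, nets 24 − 8 = 16; deviating to no screening nets 17.
high-risk: assigned no screening, nets 17; deviating to the screening nets 24 − 14 = 10.
The low-risk type gains 1 by deviating.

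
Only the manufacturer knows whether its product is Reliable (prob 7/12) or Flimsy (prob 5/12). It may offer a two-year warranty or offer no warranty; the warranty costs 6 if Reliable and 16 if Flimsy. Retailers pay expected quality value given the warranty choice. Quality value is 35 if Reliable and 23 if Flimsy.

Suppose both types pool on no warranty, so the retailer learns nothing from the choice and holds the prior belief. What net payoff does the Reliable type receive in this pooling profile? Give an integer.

30

Pooled price = 7/12·35 + 5/12·23 = 30.
Reliable pays no cost for no warranty, so net payoff = 30.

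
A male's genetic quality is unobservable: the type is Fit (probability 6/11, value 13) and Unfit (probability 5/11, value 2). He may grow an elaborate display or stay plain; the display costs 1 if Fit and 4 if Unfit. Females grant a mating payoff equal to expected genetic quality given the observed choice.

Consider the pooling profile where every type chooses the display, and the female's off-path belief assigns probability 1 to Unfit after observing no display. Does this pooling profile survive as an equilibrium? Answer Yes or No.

Yes

On path, the female holds the prior and pays 6/11·13 + 5/11·2 = 8. Off path (no display), believing Unfit, it pays 2.
Fit: the display nets 8 − 1 = 7; no display nets 2. Fit stays.
Unfit: the display nets 8 − 4 = 4; no display nets 2. Unfit stays.
No type deviates, so pooling is sustained.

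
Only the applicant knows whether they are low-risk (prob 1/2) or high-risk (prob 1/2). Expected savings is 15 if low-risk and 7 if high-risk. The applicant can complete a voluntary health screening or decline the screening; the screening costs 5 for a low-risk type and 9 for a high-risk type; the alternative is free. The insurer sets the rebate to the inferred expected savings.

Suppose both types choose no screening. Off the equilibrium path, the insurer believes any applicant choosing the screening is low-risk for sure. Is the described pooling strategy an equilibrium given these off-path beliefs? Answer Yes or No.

Yes

On path, the insurer holds the prior and pays 1/2·15 + 1/2·7 = 11. Off path (the screening), believing low-risk, it pays 15.
low-risk: no screening nets 11; the screening nets 15 − 5 = 10. low-risk stays.
high-risk: no screening nets 11; the screening nets 15 − 9 = 6. high-risk stays.
No type deviates, so pooling is sustained.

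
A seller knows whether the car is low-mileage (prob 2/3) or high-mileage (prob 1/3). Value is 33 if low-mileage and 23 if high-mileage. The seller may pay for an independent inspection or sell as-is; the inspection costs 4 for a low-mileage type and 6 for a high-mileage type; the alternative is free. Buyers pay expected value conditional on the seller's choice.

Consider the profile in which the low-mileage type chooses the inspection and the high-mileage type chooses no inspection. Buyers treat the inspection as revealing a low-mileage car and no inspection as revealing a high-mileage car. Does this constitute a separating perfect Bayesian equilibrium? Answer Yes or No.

Under these beliefs, the inspection earns price 33 and no inspection earns price 23.
low-mileage: the inspection nets 33 − 4 = 29; no inspection nets 23. low-mileage prefers the inspection.
high-mileage: the inspection nets 33 − 6 = 27; no inspection nets 23. high-mileage would deviate to the inspection.
high-mileage has a profitable deviation, so the profile is not an equilibrium.

No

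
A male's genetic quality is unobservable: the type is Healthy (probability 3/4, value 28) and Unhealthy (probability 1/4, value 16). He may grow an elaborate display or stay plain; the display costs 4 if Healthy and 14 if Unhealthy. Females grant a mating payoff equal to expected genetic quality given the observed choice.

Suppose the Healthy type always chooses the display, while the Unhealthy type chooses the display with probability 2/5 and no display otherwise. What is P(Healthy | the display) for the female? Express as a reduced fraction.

15/17

P(the display) = (3/4)·1 + (1/4)·(2/5) = 17/20.
By Bayes' rule, P(Healthy | the display) = (3/4) / (17/20) = 15/17.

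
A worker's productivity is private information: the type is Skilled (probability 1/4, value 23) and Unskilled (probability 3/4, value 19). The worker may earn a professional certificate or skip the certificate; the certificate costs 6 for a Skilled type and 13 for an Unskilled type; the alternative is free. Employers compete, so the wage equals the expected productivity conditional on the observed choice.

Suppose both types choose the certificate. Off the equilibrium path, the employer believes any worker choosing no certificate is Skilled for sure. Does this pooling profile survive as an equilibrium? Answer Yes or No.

On path, the employer holds the prior and pays 1/4·23 + 3/4·19 = 20. Off path (no certificate), believing Skilled, it pays 23.
Skilled: the certificate nets 20 − 6 = 14; no certificate nets 23. Skilled would deviate.
Unskilled: the certificate nets 20 − 13 = 7; no certificate nets 23. Unskilled would deviate.
A type deviates, so pooling fails.

No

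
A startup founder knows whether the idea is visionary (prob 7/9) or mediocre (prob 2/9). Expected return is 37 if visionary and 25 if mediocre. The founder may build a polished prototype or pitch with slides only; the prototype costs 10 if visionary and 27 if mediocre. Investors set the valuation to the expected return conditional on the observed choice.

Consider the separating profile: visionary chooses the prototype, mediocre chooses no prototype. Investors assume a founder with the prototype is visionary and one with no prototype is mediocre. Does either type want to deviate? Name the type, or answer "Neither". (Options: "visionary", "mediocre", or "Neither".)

The prototype pays 37; no prototype pays 25.
visionary: assigned the prototype, nets 37 − 10 = 27; deviating to no prototype nets 25.
mediocre: assigned no prototype, nets 25; deviating to the prototype nets 37 − 27 = 10.
Both types strictly prefer their assigned action; no profitable deviation.

Neither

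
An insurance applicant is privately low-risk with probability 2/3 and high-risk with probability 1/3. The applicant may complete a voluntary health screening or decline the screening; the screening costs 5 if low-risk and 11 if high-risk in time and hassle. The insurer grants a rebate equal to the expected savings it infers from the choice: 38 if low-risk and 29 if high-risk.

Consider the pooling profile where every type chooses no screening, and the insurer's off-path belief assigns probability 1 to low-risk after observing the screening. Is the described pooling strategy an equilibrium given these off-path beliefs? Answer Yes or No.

On path, the insurer holds the prior and pays 2/3·38 + 1/3·29 = 35. Off path (the screening), believing low-risk, it pays 38.
low-risk: no screening nets 35; the screening nets 38 − 5 = 33. low-risk stays.
high-risk: no screening nets 35; the screening nets 38 − 11 = 27. high-risk stays.
No type deviates, so pooling is sustained.

Yes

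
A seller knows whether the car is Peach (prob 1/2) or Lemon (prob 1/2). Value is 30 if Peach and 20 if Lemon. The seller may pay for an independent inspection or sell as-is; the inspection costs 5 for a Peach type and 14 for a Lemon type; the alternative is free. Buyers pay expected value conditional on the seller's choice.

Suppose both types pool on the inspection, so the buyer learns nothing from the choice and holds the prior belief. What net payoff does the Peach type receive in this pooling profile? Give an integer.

Pooled price = 1/2·30 + 1/2·20 = 25.
Peach pays cost 5 for the inspection, so net payoff = 25 − 5 = 20.

20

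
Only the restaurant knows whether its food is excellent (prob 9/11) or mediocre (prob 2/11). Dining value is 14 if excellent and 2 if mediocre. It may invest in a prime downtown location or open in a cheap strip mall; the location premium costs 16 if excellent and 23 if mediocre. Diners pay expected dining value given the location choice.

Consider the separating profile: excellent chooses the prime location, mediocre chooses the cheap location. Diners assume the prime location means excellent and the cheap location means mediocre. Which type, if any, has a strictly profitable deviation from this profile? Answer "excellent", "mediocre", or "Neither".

excellent

The prime location pays 14; the cheap location pays 2.
excellent: assigned the prime location, nets 14 − 16 = -2; deviating to the cheap location nets 2.
mediocre: assigned the cheap location, nets 2; deviating to the prime location nets 14 − 23 = -9.
The excellent type gains 4 by deviating.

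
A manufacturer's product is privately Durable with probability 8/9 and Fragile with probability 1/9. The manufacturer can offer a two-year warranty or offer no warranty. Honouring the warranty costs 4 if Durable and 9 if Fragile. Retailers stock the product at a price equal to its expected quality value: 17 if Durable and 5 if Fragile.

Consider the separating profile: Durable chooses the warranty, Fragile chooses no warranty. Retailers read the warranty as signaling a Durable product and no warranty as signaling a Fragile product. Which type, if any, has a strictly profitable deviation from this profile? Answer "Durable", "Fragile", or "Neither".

Fragile

The warranty pays 17; no warranty pays 5.
Durable: assigned the warranty, nets 17 − 4 = 13; deviating to no warranty nets 5.
Fragile: assigned no warranty, nets 5; deviating to the warranty nets 17 − 9 = 8.
The Fragile type gains 3 by deviating.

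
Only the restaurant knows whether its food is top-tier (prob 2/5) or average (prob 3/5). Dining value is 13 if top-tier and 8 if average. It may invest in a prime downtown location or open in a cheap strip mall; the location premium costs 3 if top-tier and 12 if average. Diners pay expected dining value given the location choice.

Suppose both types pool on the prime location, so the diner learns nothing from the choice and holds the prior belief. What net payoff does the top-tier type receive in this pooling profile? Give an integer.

Pooled price premium = 2/5·13 + 3/5·8 = 10.
top-tier pays cost 3 for the prime location, so net payoff = 10 − 3 = 7.

7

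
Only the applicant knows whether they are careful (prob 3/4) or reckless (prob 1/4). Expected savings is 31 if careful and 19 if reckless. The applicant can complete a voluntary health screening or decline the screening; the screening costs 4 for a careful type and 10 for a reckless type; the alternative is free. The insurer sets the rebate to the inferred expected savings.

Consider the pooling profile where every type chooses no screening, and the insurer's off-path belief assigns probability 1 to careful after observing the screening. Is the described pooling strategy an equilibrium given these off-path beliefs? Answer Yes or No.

On path, the insurer holds the prior and pays 3/4·31 + 1/4·19 = 28. Off path (the screening), believing careful, it pays 31.
careful: no screening nets 28; the screening nets 31 − 4 = 27. careful stays.
reckless: no screening nets 28; the screening nets 31 − 10 = 21. reckless stays.
No type deviates, so pooling is sustained.

Yes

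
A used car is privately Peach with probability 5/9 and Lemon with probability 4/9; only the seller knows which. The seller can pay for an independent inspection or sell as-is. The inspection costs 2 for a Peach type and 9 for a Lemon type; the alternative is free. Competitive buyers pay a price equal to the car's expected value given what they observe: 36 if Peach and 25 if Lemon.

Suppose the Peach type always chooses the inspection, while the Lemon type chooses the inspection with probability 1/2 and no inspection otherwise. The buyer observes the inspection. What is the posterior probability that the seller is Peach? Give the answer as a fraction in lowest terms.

P(the inspection) = (5/9)·1 + (4/9)·(1/2) = 7/9.
By Bayes' rule, P(Peach | the inspection) = (5/9) / (7/9) = 5/7.

5/7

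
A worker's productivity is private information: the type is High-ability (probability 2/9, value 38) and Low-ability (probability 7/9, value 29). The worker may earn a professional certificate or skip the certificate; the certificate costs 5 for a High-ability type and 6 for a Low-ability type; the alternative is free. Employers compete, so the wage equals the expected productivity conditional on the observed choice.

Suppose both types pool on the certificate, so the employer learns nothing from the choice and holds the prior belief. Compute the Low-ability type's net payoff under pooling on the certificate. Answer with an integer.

Pooled wage = 2/9·38 + 7/9·29 = 31.
Low-ability pays cost 6 for the certificate, so net payoff = 31 − 6 = 25.

25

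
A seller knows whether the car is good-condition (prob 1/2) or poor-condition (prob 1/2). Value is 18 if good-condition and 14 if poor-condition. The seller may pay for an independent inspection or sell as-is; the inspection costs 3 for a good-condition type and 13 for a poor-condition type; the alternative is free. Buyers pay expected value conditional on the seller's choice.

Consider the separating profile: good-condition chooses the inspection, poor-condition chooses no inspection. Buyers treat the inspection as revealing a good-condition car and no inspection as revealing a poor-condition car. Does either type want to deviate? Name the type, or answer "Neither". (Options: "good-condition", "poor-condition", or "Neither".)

The inspection pays 18; no inspection pays 14.
good-condition: assigned the inspection, nets 18 − 3 = 15; deviating to no inspection nets 14.
poor-condition: assigned no inspection, nets 14; deviating to the inspection nets 18 − 13 = 5.
Both types strictly prefer their assigned action; no profitable deviation.

Neither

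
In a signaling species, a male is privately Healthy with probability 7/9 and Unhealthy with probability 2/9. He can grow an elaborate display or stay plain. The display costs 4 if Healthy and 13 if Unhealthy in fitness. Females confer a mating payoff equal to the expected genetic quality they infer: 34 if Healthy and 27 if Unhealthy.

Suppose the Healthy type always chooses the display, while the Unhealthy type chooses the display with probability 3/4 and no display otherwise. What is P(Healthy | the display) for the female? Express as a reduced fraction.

14/17

P(the display) = (7/9)·1 + (2/9)·(3/4) = 17/18.
By Bayes' rule, P(Healthy | the display) = (7/9) / (17/18) = 14/17.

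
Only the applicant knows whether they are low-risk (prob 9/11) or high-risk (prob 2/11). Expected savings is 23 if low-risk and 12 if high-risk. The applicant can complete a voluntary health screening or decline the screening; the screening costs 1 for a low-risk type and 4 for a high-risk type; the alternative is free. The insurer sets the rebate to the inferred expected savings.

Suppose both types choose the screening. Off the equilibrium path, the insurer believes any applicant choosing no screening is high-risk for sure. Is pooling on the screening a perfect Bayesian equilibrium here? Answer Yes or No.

Yes

On path, the insurer holds the prior and pays 9/11·23 + 2/11·12 = 21. Off path (no screening), believing high-risk, it pays 12.
low-risk: the screening nets 21 − 1 = 20; no screening nets 12. low-risk stays.
high-risk: the screening nets 21 − 4 = 17; no screening nets 12. high-risk stays.
No type deviates, so pooling is sustained.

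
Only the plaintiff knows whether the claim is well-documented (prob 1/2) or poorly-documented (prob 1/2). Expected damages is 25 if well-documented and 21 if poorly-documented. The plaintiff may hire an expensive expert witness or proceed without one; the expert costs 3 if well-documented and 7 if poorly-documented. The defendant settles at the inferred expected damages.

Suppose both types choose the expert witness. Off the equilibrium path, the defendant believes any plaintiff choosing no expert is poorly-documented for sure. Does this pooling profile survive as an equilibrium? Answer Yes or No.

No

On path, the defendant holds the prior and pays 1/2·25 + 1/2·21 = 23. Off path (no expert), believing poorly-documented, it pays 21.
well-documented: the expert witness nets 23 − 3 = 20; no expert nets 21. well-documented would deviate.
poorly-documented: the expert witness nets 23 − 7 = 16; no expert nets 21. poorly-documented would deviate.
A type deviates, so pooling fails.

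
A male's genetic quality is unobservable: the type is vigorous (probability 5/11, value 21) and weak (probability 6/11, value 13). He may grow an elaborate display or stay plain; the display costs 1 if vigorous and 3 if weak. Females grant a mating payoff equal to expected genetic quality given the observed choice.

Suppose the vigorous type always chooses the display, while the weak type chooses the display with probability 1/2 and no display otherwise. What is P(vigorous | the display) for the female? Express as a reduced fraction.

P(the display) = (5/11)·1 + (6/11)·(1/2) = 8/11.
By Bayes' rule, P(vigorous | the display) = (5/11) / (8/11) = 5/8.

5/8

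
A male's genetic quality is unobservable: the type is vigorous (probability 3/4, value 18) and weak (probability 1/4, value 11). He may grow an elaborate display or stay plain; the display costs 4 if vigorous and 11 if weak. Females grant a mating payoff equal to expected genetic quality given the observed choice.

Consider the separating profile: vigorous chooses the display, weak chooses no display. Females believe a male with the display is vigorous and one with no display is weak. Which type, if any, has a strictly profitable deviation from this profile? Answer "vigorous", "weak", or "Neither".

The display pays 18; no display pays 11.
vigorous: assigned the display, nets 18 − 4 = 14; deviating to no display nets 11.
weak: assigned no display, nets 11; deviating to the display nets 18 − 11 = 7.
Both types strictly prefer their assigned action; no profitable deviation.

Neither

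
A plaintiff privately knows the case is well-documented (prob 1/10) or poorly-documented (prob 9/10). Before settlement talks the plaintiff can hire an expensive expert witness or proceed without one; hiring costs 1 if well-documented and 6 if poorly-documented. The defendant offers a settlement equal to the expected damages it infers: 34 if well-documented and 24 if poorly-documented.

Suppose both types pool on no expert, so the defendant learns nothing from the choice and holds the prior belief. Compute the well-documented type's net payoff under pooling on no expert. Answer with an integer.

Pooled settlement = 1/10·34 + 9/10·24 = 25.
well-documented pays no cost for no expert, so net payoff = 25.

25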